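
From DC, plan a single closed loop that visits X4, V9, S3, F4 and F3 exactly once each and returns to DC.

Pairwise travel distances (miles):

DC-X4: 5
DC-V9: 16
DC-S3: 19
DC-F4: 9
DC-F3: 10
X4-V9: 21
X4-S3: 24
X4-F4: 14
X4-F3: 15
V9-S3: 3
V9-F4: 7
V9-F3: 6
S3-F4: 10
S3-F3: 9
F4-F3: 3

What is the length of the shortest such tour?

DC → X4 → V9 → S3 → F4 → F3 → DC: 5+21+3+10+3+10 = 52
DC → X4 → V9 → S3 → F3 → F4 → DC: 5+21+3+9+3+9 = 50
DC → X4 → V9 → F4 → S3 → F3 → DC: 5+21+7+10+9+10 = 62
DC → X4 → V9 → F4 → F3 → S3 → DC: 5+21+7+3+9+19 = 64
DC → X4 → V9 → F3 → S3 → F4 → DC: 5+21+6+9+10+9 = 60
DC → X4 → V9 → F3 → F4 → S3 → DC: 5+21+6+3+10+19 = 64
DC → X4 → S3 → V9 → F4 → F3 → DC: 5+24+3+7+3+10 = 52
DC → X4 → S3 → V9 → F3 → F4 → DC: 5+24+3+6+3+9 = 50
DC → X4 → S3 → F4 → V9 → F3 → DC: 5+24+10+7+6+10 = 62
DC → X4 → S3 → F4 → F3 → V9 → DC: 5+24+10+3+6+16 = 64
DC → X4 → S3 → F3 → V9 → F4 → DC: 5+24+9+6+7+9 = 60
DC → X4 → S3 → F3 → F4 → V9 → DC: 5+24+9+3+7+16 = 64
DC → X4 → F4 → V9 → S3 → F3 → DC: 5+14+7+3+9+10 = 48
DC → X4 → F4 → V9 → F3 → S3 → DC: 5+14+7+6+9+19 = 60
… (46 more)
The minimum is 48.
One optimal route: DC → X4 → F4 → V9 → S3 → F3 → DC (or its reverse).

Minimum total distance: 48 miles.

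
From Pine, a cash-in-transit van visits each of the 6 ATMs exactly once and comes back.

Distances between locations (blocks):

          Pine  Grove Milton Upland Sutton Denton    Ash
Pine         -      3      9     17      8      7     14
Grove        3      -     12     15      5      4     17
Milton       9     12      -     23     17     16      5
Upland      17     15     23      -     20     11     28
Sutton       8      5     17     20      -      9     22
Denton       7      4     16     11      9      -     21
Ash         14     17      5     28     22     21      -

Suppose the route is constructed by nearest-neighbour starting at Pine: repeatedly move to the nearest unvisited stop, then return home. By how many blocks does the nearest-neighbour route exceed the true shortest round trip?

From Pine: Grove=3, Denton=7, Sutton=8, Milton=9, Ash=14, Upland=17 → choose Grove (3).
From Grove: Denton=4, Sutton=5, Milton=12, Upland=15, Ash=17 → choose Denton (4).
From Denton: Sutton=9, Upland=11, Milton=16, Ash=21 → choose Sutton (9).
From Sutton: Milton=17, Upland=20, Ash=22 → choose Milton (17).
From Milton: Ash=5, Upland=23 → choose Ash (5).
From Ash: Upland=28 → choose Upland (28).
NN route Pine → Grove → Denton → Sutton → Milton → Ash → Upland → Pine costs 83.
Optimal: Pine → Grove → Sutton → Denton → Upland → Milton → Ash → Pine costs 70 (by enumerating all 360 distinct tours).
Excess = 83 − 70 = 13.

13 blocks longer than the optimal tour.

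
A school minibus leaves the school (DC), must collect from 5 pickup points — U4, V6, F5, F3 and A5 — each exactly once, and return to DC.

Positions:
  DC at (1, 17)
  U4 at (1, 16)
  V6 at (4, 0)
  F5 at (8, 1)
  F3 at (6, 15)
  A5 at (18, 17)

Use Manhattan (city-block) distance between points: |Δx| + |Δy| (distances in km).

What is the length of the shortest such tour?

DC → U4 → V6 → F5 → F3 → A5 → DC: 1+19+5+16+14+17 = 72
DC → U4 → V6 → F5 → A5 → F3 → DC: 1+19+5+26+14+7 = 72
DC → U4 → V6 → F3 → F5 → A5 → DC: 1+19+17+16+26+17 = 96
DC → U4 → V6 → F3 → A5 → F5 → DC: 1+19+17+14+26+23 = 100
DC → U4 → V6 → A5 → F5 → F3 → DC: 1+19+31+26+16+7 = 100
DC → U4 → V6 → A5 → F3 → F5 → DC: 1+19+31+14+16+23 = 104
DC → U4 → F5 → V6 → F3 → A5 → DC: 1+22+5+17+14+17 = 76
DC → U4 → F5 → V6 → A5 → F3 → DC: 1+22+5+31+14+7 = 80
DC → U4 → F5 → F3 → V6 → A5 → DC: 1+22+16+17+31+17 = 104
DC → U4 → F5 → F3 → A5 → V6 → DC: 1+22+16+14+31+20 = 104
DC → U4 → F5 → A5 → V6 → F3 → DC: 1+22+26+31+17+7 = 104
DC → U4 → F5 → A5 → F3 → V6 → DC: 1+22+26+14+17+20 = 100
DC → U4 → F3 → V6 → F5 → A5 → DC: 1+6+17+5+26+17 = 72
DC → U4 → F3 → V6 → A5 → F5 → DC: 1+6+17+31+26+23 = 104
… (46 more)
The minimum is 72.
One optimal route: DC → U4 → V6 → F5 → F3 → A5 → DC (or its reverse).

72 km — the shortest possible round trip.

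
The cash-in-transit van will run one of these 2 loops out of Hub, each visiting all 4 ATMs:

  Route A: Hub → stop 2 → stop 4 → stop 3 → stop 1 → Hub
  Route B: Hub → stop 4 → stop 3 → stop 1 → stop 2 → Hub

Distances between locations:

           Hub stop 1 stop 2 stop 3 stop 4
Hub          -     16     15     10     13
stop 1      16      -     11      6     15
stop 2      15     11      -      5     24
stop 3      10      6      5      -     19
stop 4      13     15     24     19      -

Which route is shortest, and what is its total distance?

Shortest is Route B, total 64.

Route A: 15 + 24 + 19 + 6 + 16 = 80
Route B: 13 + 19 + 6 + 11 + 15 = 64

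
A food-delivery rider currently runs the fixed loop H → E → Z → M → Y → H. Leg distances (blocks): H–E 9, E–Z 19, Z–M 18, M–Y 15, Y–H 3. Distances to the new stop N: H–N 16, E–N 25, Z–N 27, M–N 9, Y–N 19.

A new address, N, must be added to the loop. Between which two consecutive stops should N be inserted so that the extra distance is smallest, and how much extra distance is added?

Insertion cost between consecutive stops i–j is d(i,N) + d(N,j) − d(i,j):
  between H and E: 16 + 25 − 9 = 32
  between E and Z: 25 + 27 − 19 = 33
  between Z and M: 27 + 9 − 18 = 18
  between M and Y: 9 + 19 − 15 = 13
  between Y and H: 19 + 16 − 3 = 32
Cheapest insertion is between M and Y, adding 13.
New total = 64 + 13 = 77.

+13 blocks — insert N between M and Y.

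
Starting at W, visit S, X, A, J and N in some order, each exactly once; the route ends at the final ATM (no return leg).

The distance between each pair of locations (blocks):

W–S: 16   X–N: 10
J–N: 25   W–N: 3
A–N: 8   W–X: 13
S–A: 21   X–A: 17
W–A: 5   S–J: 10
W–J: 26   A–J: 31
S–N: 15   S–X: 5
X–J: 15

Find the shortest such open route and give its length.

There are 5! = 120 possible orderings.
W - S - X - A - J - N: 16+5+17+31+25 = 94
W - S - X - A - N - J: 16+5+17+8+25 = 71
W - S - X - J - A - N: 16+5+15+31+8 = 75
W - S - X - J - N - A: 16+5+15+25+8 = 69
W - S - X - N - A - J: 16+5+10+8+31 = 70
W - S - X - N - J - A: 16+5+10+25+31 = 87
W - S - A - X - J - N: 16+21+17+15+25 = 94
W - S - A - X - N - J: 16+21+17+10+25 = 89
W - S - A - J - X - N: 16+21+31+15+10 = 93
W - S - A - J - N - X: 16+21+31+25+10 = 103
W - S - A - N - X - J: 16+21+8+10+15 = 70
W - S - A - N - J - X: 16+21+8+25+15 = 85
W - S - J - X - A - N: 16+10+15+17+8 = 66
W - S - J - X - N - A: 16+10+15+10+8 = 59
… (106 more)
W - A - N - X - S - J: 5+8+10+5+10 = 38  ← best
The minimum is 38.
One shortest path: W → A → N → X → S → J.

38 blocks — the minimum one-way total.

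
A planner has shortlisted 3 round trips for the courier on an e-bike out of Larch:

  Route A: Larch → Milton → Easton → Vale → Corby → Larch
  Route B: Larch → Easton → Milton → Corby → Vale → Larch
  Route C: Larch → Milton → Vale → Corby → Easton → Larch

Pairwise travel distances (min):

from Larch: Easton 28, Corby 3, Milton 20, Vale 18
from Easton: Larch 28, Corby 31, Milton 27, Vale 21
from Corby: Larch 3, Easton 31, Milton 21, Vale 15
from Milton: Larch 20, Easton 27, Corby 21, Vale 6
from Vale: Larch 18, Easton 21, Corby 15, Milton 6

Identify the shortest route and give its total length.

Route A: 20 + 27 + 21 + 15 + 3 = 86
Route B: 28 + 27 + 21 + 15 + 18 = 109
Route C: 20 + 6 + 15 + 31 + 28 = 100

Shortest is Route A, total 86 min.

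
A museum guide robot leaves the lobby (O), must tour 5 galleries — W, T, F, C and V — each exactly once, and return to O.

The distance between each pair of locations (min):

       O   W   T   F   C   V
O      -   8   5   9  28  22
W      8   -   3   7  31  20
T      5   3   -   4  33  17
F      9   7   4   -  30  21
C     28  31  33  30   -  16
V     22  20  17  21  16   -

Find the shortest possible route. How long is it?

80 min — the shortest possible round trip.

O - W - T - F - C - V - O: 8+3+4+30+16+22 = 83
O - W - T - F - V - C - O: 8+3+4+21+16+28 = 80
O - W - T - C - F - V - O: 8+3+33+30+21+22 = 117
O - W - T - C - V - F - O: 8+3+33+16+21+9 = 90
O - W - T - V - F - C - O: 8+3+17+21+30+28 = 107
O - W - T - V - C - F - O: 8+3+17+16+30+9 = 83
O - W - F - T - C - V - O: 8+7+4+33+16+22 = 90
O - W - F - T - V - C - O: 8+7+4+17+16+28 = 80
O - W - F - C - T - V - O: 8+7+30+33+17+22 = 117
O - W - F - C - V - T - O: 8+7+30+16+17+5 = 83
O - W - F - V - T - C - O: 8+7+21+17+33+28 = 114
O - W - F - V - C - T - O: 8+7+21+16+33+5 = 90
O - W - C - T - F - V - O: 8+31+33+4+21+22 = 119
O - W - C - T - V - F - O: 8+31+33+17+21+9 = 119
… (46 more)
The minimum is 80.
One optimal route: O → W → T → F → V → C → O (or its reverse).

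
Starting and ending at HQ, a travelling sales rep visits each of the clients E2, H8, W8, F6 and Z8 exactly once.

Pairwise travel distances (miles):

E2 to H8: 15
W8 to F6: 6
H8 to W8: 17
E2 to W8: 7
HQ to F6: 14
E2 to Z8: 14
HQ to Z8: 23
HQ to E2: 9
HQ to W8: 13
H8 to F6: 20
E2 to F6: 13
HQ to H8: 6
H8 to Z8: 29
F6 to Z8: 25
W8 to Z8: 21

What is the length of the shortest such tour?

HQ → E2 → H8 → W8 → F6 → Z8 → HQ: 9+15+17+6+25+23 = 95
HQ → E2 → H8 → W8 → Z8 → F6 → HQ: 9+15+17+21+25+14 = 101
HQ → E2 → H8 → F6 → W8 → Z8 → HQ: 9+15+20+6+21+23 = 94
HQ → E2 → H8 → F6 → Z8 → W8 → HQ: 9+15+20+25+21+13 = 103
HQ → E2 → H8 → Z8 → W8 → F6 → HQ: 9+15+29+21+6+14 = 94
HQ → E2 → H8 → Z8 → F6 → W8 → HQ: 9+15+29+25+6+13 = 97
HQ → E2 → W8 → H8 → F6 → Z8 → HQ: 9+7+17+20+25+23 = 101
HQ → E2 → W8 → H8 → Z8 → F6 → HQ: 9+7+17+29+25+14 = 101
HQ → E2 → W8 → F6 → H8 → Z8 → HQ: 9+7+6+20+29+23 = 94
HQ → E2 → W8 → F6 → Z8 → H8 → HQ: 9+7+6+25+29+6 = 82
HQ → E2 → W8 → Z8 → H8 → F6 → HQ: 9+7+21+29+20+14 = 100
HQ → E2 → W8 → Z8 → F6 → H8 → HQ: 9+7+21+25+20+6 = 88
HQ → E2 → F6 → H8 → W8 → Z8 → HQ: 9+13+20+17+21+23 = 103
HQ → E2 → F6 → H8 → Z8 → W8 → HQ: 9+13+20+29+21+13 = 105
… (46 more)
HQ → E2 → Z8 → W8 → F6 → H8 → HQ: 9+14+21+6+20+6 = 76  ← best
The minimum is 76.
One optimal route: HQ → E2 → Z8 → W8 → F6 → H8 → HQ (or its reverse).

Minimum total distance: 76 miles.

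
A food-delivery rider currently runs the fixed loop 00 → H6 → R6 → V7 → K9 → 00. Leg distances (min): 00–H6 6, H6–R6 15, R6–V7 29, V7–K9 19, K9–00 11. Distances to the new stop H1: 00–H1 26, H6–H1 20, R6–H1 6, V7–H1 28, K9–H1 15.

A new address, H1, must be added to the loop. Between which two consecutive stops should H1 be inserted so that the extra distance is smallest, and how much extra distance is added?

Insertion cost between consecutive stops i–j is d(i,H1) + d(H1,j) − d(i,j):
  between 00 and H6: 26 + 20 − 6 = 40
  between H6 and R6: 20 + 6 − 15 = 11
  between R6 and V7: 6 + 28 − 29 = 5
  between V7 and K9: 28 + 15 − 19 = 24
  between K9 and 00: 15 + 26 − 11 = 30
Cheapest insertion is between R6 and V7, adding 5.
New total = 80 + 5 = 85.

Minimum extra distance: 5 min, inserting H1 between R6 and V7.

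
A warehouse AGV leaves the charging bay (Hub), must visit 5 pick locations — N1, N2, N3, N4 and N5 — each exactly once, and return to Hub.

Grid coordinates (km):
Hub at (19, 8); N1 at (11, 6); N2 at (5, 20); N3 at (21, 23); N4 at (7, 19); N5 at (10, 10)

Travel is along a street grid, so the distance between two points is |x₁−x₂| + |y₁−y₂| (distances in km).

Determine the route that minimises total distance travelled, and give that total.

With 5 stops there are 5!/2 = 60 distinct round trips (a route and its reverse cost the same).
Hub→N1→N2→N3→N4→N5→Hub: 10+20+19+18+12+11 = 90
Hub→N1→N2→N3→N5→N4→Hub: 10+20+19+24+12+23 = 108
Hub→N1→N2→N4→N3→N5→Hub: 10+20+3+18+24+11 = 86
Hub→N1→N2→N4→N5→N3→Hub: 10+20+3+12+24+17 = 86
Hub→N1→N2→N5→N3→N4→Hub: 10+20+15+24+18+23 = 110
Hub→N1→N2→N5→N4→N3→Hub: 10+20+15+12+18+17 = 92
Hub→N1→N3→N2→N4→N5→Hub: 10+27+19+3+12+11 = 82
Hub→N1→N3→N2→N5→N4→Hub: 10+27+19+15+12+23 = 106
Hub→N1→N3→N4→N2→N5→Hub: 10+27+18+3+15+11 = 84
Hub→N1→N3→N4→N5→N2→Hub: 10+27+18+12+15+26 = 108
Hub→N1→N3→N5→N2→N4→Hub: 10+27+24+15+3+23 = 102
Hub→N1→N3→N5→N4→N2→Hub: 10+27+24+12+3+26 = 102
Hub→N1→N4→N2→N3→N5→Hub: 10+17+3+19+24+11 = 84
Hub→N1→N4→N2→N5→N3→Hub: 10+17+3+15+24+17 = 86
… (46 more)
Hub→N1→N5→N4→N2→N3→Hub: 10+5+12+3+19+17 = 66  ← best
The minimum is 66.
One optimal route: Hub → N1 → N5 → N4 → N2 → N3 → Hub (or its reverse).

Shortest round trip = 66 km.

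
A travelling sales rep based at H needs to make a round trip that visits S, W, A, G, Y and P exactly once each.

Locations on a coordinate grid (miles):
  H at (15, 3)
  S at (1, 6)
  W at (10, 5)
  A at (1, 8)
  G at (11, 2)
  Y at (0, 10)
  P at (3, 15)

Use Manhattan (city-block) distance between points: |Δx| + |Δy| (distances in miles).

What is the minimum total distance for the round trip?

56 miles — the shortest possible round trip.

There are 360 distinct closed tours to check (reversals are equivalent).
H-S-W-A-G-Y-P-H: 17+10+12+16+19+8+24 = 106
H-S-W-A-G-P-Y-H: 17+10+12+16+21+8+22 = 106
H-S-W-A-Y-G-P-H: 17+10+12+3+19+21+24 = 106
H-S-W-A-Y-P-G-H: 17+10+12+3+8+21+5 = 76
H-S-W-A-P-G-Y-H: 17+10+12+9+21+19+22 = 110
H-S-W-A-P-Y-G-H: 17+10+12+9+8+19+5 = 80
H-S-W-G-A-Y-P-H: 17+10+4+16+3+8+24 = 82
H-S-W-G-A-P-Y-H: 17+10+4+16+9+8+22 = 86
… (352 more)
H-S-A-Y-P-W-G-H: 17+2+3+8+17+4+5 = 56  ← best
The minimum is 56.
One optimal route: H → S → A → Y → P → W → G → H (or its reverse).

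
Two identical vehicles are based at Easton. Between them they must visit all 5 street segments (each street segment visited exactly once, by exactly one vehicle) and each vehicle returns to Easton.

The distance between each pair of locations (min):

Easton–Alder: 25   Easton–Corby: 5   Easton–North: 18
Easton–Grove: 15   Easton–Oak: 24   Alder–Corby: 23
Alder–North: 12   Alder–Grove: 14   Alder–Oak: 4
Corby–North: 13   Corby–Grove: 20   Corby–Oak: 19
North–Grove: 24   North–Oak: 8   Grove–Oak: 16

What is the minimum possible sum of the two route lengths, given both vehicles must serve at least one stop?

Try each way of splitting the stops between the two vehicles (each non-empty) and, for each split, find the best tour for each vehicle:
  {Alder} + {Corby, North, Grove, Oak}: 50 + 57 = 107
  {Corby} + {Alder, North, Grove, Oak}: 10 + 59 = 69
  {Alder, Corby} + {North, Grove, Oak}: 53 + 57 = 110
  {North} + {Alder, Corby, Grove, Oak}: 36 + 57 = 93
  {Alder, North} + {Corby, Grove, Oak}: 55 + 55 = 110
  {Corby, North} + {Alder, Grove, Oak}: 36 + 57 = 93
  … (15 splits in total)
Best: vehicle 1 Easton → Corby → Easton = 10; vehicle 2 Easton → North → Oak → Alder → Grove → Easton = 59; combined 69.

Minimum combined distance: 69 min.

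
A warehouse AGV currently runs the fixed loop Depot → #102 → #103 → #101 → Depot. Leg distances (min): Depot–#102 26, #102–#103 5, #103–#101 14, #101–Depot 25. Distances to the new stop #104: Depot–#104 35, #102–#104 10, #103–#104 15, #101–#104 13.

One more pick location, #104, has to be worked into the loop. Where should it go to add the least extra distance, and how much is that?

Insertion cost between consecutive stops i–j is d(i,#104) + d(#104,j) − d(i,j):
  between Depot and #102: 35 + 10 − 26 = 19
  between #102 and #103: 10 + 15 − 5 = 20
  between #103 and #101: 15 + 13 − 14 = 14
  between #101 and Depot: 13 + 35 − 25 = 23
Cheapest insertion is between #103 and #101, adding 14.
New total = 70 + 14 = 84.

+14 min — insert #104 between #103 and #101.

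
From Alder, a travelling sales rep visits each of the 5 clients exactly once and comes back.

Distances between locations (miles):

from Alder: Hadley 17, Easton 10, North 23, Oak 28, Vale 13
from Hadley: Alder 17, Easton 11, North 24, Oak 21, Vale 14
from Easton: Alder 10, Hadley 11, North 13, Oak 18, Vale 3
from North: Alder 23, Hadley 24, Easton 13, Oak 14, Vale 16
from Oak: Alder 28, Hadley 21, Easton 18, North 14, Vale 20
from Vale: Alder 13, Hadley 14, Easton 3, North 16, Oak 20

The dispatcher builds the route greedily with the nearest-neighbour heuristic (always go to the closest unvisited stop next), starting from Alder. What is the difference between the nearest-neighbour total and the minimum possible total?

Alder: Easton=10, Vale=13, Hadley=17, North=23, Oak=28 ⇒ Easton
Easton: Vale=3, Hadley=11, North=13, Oak=18 ⇒ Vale
Vale: Hadley=14, North=16, Oak=20 ⇒ Hadley
Hadley: Oak=21, North=24 ⇒ Oak
Oak: North=14 ⇒ North
NN route Alder → Easton → Vale → Hadley → Oak → North → Alder costs 85.
Optimal: Alder → Hadley → Oak → North → Easton → Vale → Alder costs 81 (by enumerating all 60 distinct tours).
Excess = 85 − 81 = 4.

4 miles longer than the optimal tour.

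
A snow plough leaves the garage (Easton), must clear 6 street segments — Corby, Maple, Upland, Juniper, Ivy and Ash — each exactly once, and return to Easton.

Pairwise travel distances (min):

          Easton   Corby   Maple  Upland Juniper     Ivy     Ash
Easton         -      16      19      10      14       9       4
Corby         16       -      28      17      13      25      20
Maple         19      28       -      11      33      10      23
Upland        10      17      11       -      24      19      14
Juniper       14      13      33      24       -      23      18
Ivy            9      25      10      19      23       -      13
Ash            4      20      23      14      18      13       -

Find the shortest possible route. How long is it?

Minimum total distance: 82 min.

Easton → Corby → Maple → Upland → Juniper → Ivy → Ash → Easton: 16+28+11+24+23+13+4 = 119
Easton → Corby → Maple → Upland → Juniper → Ash → Ivy → Easton: 16+28+11+24+18+13+9 = 119
Easton → Corby → Maple → Upland → Ivy → Juniper → Ash → Easton: 16+28+11+19+23+18+4 = 119
Easton → Corby → Maple → Upland → Ivy → Ash → Juniper → Easton: 16+28+11+19+13+18+14 = 119
Easton → Corby → Maple → Upland → Ash → Juniper → Ivy → Easton: 16+28+11+14+18+23+9 = 119
Easton → Corby → Maple → Upland → Ash → Ivy → Juniper → Easton: 16+28+11+14+13+23+14 = 119
Easton → Corby → Maple → Juniper → Upland → Ivy → Ash → Easton: 16+28+33+24+19+13+4 = 137
Easton → Corby → Maple → Juniper → Upland → Ash → Ivy → Easton: 16+28+33+24+14+13+9 = 137
… (352 more)
Easton → Juniper → Corby → Upland → Maple → Ivy → Ash → Easton: 14+13+17+11+10+13+4 = 82  ← best
The minimum is 82.
One optimal route: Easton → Juniper → Corby → Upland → Maple → Ivy → Ash → Easton (or its reverse).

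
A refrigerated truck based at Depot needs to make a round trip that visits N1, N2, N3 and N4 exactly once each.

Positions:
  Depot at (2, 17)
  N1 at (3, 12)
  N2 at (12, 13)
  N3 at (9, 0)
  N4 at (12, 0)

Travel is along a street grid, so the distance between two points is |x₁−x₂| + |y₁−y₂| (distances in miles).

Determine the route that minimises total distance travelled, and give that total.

There are 12 distinct closed tours to check (reversals are equivalent).
Depot→N1→N2→N3→N4→Depot: 6+10+16+3+27 = 62
Depot→N1→N2→N4→N3→Depot: 6+10+13+3+24 = 56
Depot→N1→N3→N2→N4→Depot: 6+18+16+13+27 = 80
Depot→N1→N3→N4→N2→Depot: 6+18+3+13+14 = 54
Depot→N1→N4→N2→N3→Depot: 6+21+13+16+24 = 80
Depot→N1→N4→N3→N2→Depot: 6+21+3+16+14 = 60
Depot→N2→N1→N3→N4→Depot: 14+10+18+3+27 = 72
Depot→N2→N1→N4→N3→Depot: 14+10+21+3+24 = 72
Depot→N2→N3→N1→N4→Depot: 14+16+18+21+27 = 96
Depot→N2→N4→N1→N3→Depot: 14+13+21+18+24 = 90
Depot→N3→N1→N2→N4→Depot: 24+18+10+13+27 = 92
Depot→N3→N2→N1→N4→Depot: 24+16+10+21+27 = 98
The minimum is 54.
One optimal route: Depot → N1 → N3 → N4 → N2 → Depot (or its reverse).

54 miles — the shortest possible round trip.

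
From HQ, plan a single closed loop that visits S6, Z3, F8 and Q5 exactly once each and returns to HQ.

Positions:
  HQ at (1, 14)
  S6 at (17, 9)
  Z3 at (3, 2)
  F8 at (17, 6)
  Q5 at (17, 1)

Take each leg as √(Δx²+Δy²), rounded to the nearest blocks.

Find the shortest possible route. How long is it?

There are 12 distinct closed tours to check (reversals are equivalent).
HQ-S6-Z3-F8-Q5-HQ: 17+16+15+5+21 = 74
HQ-S6-Z3-Q5-F8-HQ: 17+16+14+5+18 = 70
HQ-S6-F8-Z3-Q5-HQ: 17+3+15+14+21 = 70
HQ-S6-F8-Q5-Z3-HQ: 17+3+5+14+12 = 51
HQ-S6-Q5-Z3-F8-HQ: 17+8+14+15+18 = 72
HQ-S6-Q5-F8-Z3-HQ: 17+8+5+15+12 = 57
HQ-Z3-S6-F8-Q5-HQ: 12+16+3+5+21 = 57
HQ-Z3-S6-Q5-F8-HQ: 12+16+8+5+18 = 59
HQ-Z3-F8-S6-Q5-HQ: 12+15+3+8+21 = 59
HQ-Z3-Q5-S6-F8-HQ: 12+14+8+3+18 = 55
HQ-F8-S6-Z3-Q5-HQ: 18+3+16+14+21 = 72
HQ-F8-Z3-S6-Q5-HQ: 18+15+16+8+21 = 78
The minimum is 51.
One optimal route: HQ → S6 → F8 → Q5 → Z3 → HQ (or its reverse).

51 blocks — the shortest possible round trip.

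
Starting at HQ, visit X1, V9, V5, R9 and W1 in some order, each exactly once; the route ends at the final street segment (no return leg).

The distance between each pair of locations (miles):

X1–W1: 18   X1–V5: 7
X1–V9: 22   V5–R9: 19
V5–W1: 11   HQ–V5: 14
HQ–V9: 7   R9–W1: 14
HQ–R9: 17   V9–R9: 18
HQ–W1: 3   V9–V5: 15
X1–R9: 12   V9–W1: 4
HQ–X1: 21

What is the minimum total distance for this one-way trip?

There are 5! = 120 possible orderings.
HQ → X1 → V9 → V5 → R9 → W1: 21+22+15+19+14 = 91
HQ → X1 → V9 → V5 → W1 → R9: 21+22+15+11+14 = 83
HQ → X1 → V9 → R9 → V5 → W1: 21+22+18+19+11 = 91
HQ → X1 → V9 → R9 → W1 → V5: 21+22+18+14+11 = 86
HQ → X1 → V9 → W1 → V5 → R9: 21+22+4+11+19 = 77
HQ → X1 → V9 → W1 → R9 → V5: 21+22+4+14+19 = 80
HQ → X1 → V5 → V9 → R9 → W1: 21+7+15+18+14 = 75
HQ → X1 → V5 → V9 → W1 → R9: 21+7+15+4+14 = 61
HQ → X1 → V5 → R9 → V9 → W1: 21+7+19+18+4 = 69
HQ → X1 → V5 → R9 → W1 → V9: 21+7+19+14+4 = 65
HQ → X1 → V5 → W1 → V9 → R9: 21+7+11+4+18 = 61
HQ → X1 → V5 → W1 → R9 → V9: 21+7+11+14+18 = 71
HQ → X1 → R9 → V9 → V5 → W1: 21+12+18+15+11 = 77
HQ → X1 → R9 → V9 → W1 → V5: 21+12+18+4+11 = 66
… (106 more)
HQ → V9 → W1 → V5 → X1 → R9: 7+4+11+7+12 = 41  ← best
The minimum is 41.
One shortest path: HQ → V9 → W1 → V5 → X1 → R9.

41 miles — the minimum one-way total.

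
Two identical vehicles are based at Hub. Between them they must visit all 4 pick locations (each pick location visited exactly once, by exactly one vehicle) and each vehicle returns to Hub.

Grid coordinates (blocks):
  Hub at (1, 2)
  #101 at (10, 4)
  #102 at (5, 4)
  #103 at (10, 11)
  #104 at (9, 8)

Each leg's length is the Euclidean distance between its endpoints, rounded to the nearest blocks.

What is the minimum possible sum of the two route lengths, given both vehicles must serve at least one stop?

Minimum combined distance: 37 blocks.

Try each way of splitting the stops between the two vehicles (each non-empty) and, for each split, find the best tour for each vehicle:
  {#101} + {#102, #103, #104}: 18 + 26 = 44
  {#102} + {#101, #103, #104}: 8 + 29 = 37
  {#101, #102} + {#103, #104}: 18 + 26 = 44
  {#103} + {#101, #102, #104}: 26 + 23 = 49
  {#101, #103} + {#102, #104}: 29 + 20 = 49
  {#102, #103} + {#101, #104}: 26 + 23 = 49
  … (7 splits in total)
Best: vehicle 1 Hub → #102 → Hub = 8; vehicle 2 Hub → #101 → #103 → #104 → Hub = 29; combined 37.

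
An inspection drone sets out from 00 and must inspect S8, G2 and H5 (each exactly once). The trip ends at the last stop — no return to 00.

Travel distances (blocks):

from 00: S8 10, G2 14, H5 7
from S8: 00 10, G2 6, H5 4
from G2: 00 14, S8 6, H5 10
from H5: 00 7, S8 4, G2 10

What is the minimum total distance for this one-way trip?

17 blocks — the minimum one-way total.

There are 3! = 6 possible orderings.
00 → S8 → G2 → H5: 10+6+10 = 26
00 → S8 → H5 → G2: 10+4+10 = 24
00 → G2 → S8 → H5: 14+6+4 = 24
00 → G2 → H5 → S8: 14+10+4 = 28
00 → H5 → S8 → G2: 7+4+6 = 17
00 → H5 → G2 → S8: 7+10+6 = 23
The minimum is 17.
One shortest path: 00 → H5 → S8 → G2.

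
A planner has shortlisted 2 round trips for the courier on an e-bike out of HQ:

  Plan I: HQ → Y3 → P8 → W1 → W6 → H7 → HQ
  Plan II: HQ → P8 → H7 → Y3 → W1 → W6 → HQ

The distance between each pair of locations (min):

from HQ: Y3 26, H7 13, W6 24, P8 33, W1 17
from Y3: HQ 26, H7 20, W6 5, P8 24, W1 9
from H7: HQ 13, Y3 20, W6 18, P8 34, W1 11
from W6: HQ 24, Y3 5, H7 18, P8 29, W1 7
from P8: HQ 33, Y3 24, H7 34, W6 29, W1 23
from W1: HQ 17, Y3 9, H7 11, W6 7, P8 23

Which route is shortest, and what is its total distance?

111 min — Plan I is the shortest.

Plan I: 26 + 24 + 23 + 7 + 18 + 13 = 111
Plan II: 33 + 34 + 20 + 9 + 7 + 24 = 127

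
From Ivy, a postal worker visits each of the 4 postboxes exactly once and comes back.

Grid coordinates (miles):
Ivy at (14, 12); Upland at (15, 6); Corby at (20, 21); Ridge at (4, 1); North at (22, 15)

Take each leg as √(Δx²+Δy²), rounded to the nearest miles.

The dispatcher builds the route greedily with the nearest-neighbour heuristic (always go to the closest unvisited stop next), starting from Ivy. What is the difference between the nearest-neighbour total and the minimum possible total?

The nearest-neighbour route is 9 miles longer than optimal.

Ivy: Upland=6, North=9, Corby=11, Ridge=15 ⇒ Upland
Upland: North=11, Ridge=12, Corby=16 ⇒ North
North: Corby=6, Ridge=23 ⇒ Corby
Corby: Ridge=26 ⇒ Ridge
NN route Ivy → Upland → North → Corby → Ridge → Ivy costs 64.
Optimal: Ivy → Corby → North → Upland → Ridge → Ivy costs 55 (by enumerating all 12 distinct tours).
Excess = 64 − 55 = 9.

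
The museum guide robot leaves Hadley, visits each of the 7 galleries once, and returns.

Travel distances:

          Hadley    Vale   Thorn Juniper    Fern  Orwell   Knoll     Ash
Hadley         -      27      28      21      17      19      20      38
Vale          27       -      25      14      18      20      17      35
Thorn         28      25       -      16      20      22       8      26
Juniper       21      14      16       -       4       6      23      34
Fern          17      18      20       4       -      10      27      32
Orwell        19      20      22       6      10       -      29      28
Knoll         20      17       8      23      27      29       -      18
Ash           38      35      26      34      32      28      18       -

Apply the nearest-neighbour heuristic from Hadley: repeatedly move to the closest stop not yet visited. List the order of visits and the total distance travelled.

136 along Hadley → Fern → Juniper → Orwell → Vale → Knoll → Thorn → Ash → Hadley.

From Hadley: distances to unvisited — Fern=17, Orwell=19, Knoll=20, Juniper=21, Vale=27, Thorn=28, Ash=38. Nearest is Fern (17).
From Fern: distances to unvisited — Juniper=4, Orwell=10, Vale=18, Thorn=20, Knoll=27, Ash=32. Nearest is Juniper (4).
From Juniper: distances to unvisited — Orwell=6, Vale=14, Thorn=16, Knoll=23, Ash=34. Nearest is Orwell (6).
From Orwell: distances to unvisited — Vale=20, Thorn=22, Ash=28, Knoll=29. Nearest is Vale (20).
From Vale: distances to unvisited — Knoll=17, Thorn=25, Ash=35. Nearest is Knoll (17).
From Knoll: distances to unvisited — Thorn=8, Ash=18. Nearest is Thorn (8).
From Thorn: distances to unvisited — Ash=26. Nearest is Ash (26).
Return Ash→Hadley: 38.
Total = 17 + 4 + 6 + 20 + 17 + 8 + 26 + 38 = 136.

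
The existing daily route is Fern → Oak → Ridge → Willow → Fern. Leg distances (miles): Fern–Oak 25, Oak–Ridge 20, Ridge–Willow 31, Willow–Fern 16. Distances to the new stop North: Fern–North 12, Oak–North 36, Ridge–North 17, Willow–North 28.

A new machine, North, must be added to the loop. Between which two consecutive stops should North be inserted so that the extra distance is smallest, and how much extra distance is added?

Adding 14 miles by placing North on the Ridge–Willow leg.

Insertion cost between consecutive stops i–j is d(i,North) + d(North,j) − d(i,j):
  between Fern and Oak: 12 + 36 − 25 = 23
  between Oak and Ridge: 36 + 17 − 20 = 33
  between Ridge and Willow: 17 + 28 − 31 = 14
  between Willow and Fern: 28 + 12 − 16 = 24
Cheapest insertion is between Ridge and Willow, adding 14.
New total = 92 + 14 = 106.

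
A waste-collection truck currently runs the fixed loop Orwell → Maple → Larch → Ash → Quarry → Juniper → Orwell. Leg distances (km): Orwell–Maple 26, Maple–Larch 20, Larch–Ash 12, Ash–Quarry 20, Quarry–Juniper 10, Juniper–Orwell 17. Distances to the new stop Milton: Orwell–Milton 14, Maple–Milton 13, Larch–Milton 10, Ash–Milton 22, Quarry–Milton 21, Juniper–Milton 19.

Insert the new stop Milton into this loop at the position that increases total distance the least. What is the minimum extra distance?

Insertion cost between consecutive stops i–j is d(i,Milton) + d(Milton,j) − d(i,j):
  between Orwell and Maple: 14 + 13 − 26 = 1
  between Maple and Larch: 13 + 10 − 20 = 3
  between Larch and Ash: 10 + 22 − 12 = 20
  between Ash and Quarry: 22 + 21 − 20 = 23
  between Quarry and Juniper: 21 + 19 − 10 = 30
  between Juniper and Orwell: 19 + 14 − 17 = 16
Cheapest insertion is between Orwell and Maple, adding 1.
New total = 105 + 1 = 106.

Adding 1 km by placing Milton on the Orwell–Maple leg.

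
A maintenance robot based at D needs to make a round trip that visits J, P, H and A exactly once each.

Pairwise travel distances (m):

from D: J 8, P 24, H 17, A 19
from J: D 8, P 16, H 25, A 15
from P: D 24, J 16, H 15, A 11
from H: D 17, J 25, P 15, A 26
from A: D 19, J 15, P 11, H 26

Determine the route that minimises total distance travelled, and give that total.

With 4 stops there are 4!/2 = 12 distinct round trips (a route and its reverse cost the same).
D→J→P→H→A→D: 8+16+15+26+19 = 84
D→J→P→A→H→D: 8+16+11+26+17 = 78
D→J→H→P→A→D: 8+25+15+11+19 = 78
D→J→H→A→P→D: 8+25+26+11+24 = 94
D→J→A→P→H→D: 8+15+11+15+17 = 66
D→J→A→H→P→D: 8+15+26+15+24 = 88
D→P→J→H→A→D: 24+16+25+26+19 = 110
D→P→J→A→H→D: 24+16+15+26+17 = 98
D→P→H→J→A→D: 24+15+25+15+19 = 98
D→P→A→J→H→D: 24+11+15+25+17 = 92
D→H→J→P→A→D: 17+25+16+11+19 = 88
D→H→P→J→A→D: 17+15+16+15+19 = 82
The minimum is 66.
One optimal route: D → J → A → P → H → D (or its reverse).

Shortest round trip = 66 m.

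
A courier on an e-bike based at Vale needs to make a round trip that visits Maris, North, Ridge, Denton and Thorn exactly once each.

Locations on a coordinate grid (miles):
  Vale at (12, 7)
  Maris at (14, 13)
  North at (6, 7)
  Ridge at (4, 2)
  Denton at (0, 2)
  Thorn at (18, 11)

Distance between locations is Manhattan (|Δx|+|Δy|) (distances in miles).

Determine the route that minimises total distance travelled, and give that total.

58 miles — the shortest possible round trip.

With 5 stops there are 5!/2 = 60 distinct round trips (a route and its reverse cost the same).
Vale → Maris → North → Ridge → Denton → Thorn → Vale: 8+14+7+4+27+10 = 70
Vale → Maris → North → Ridge → Thorn → Denton → Vale: 8+14+7+23+27+17 = 96
Vale → Maris → North → Denton → Ridge → Thorn → Vale: 8+14+11+4+23+10 = 70
Vale → Maris → North → Denton → Thorn → Ridge → Vale: 8+14+11+27+23+13 = 96
Vale → Maris → North → Thorn → Ridge → Denton → Vale: 8+14+16+23+4+17 = 82
Vale → Maris → North → Thorn → Denton → Ridge → Vale: 8+14+16+27+4+13 = 82
Vale → Maris → Ridge → North → Denton → Thorn → Vale: 8+21+7+11+27+10 = 84
Vale → Maris → Ridge → North → Thorn → Denton → Vale: 8+21+7+16+27+17 = 96
Vale → Maris → Ridge → Denton → North → Thorn → Vale: 8+21+4+11+16+10 = 70
Vale → Maris → Ridge → Denton → Thorn → North → Vale: 8+21+4+27+16+6 = 82
Vale → Maris → Ridge → Thorn → North → Denton → Vale: 8+21+23+16+11+17 = 96
Vale → Maris → Ridge → Thorn → Denton → North → Vale: 8+21+23+27+11+6 = 96
Vale → Maris → Denton → North → Ridge → Thorn → Vale: 8+25+11+7+23+10 = 84
Vale → Maris → Denton → North → Thorn → Ridge → Vale: 8+25+11+16+23+13 = 96
… (46 more)
Vale → Maris → Thorn → North → Ridge → Denton → Vale: 8+6+16+7+4+17 = 58  ← best
The minimum is 58.
One optimal route: Vale → Maris → Thorn → North → Ridge → Denton → Vale (or its reverse).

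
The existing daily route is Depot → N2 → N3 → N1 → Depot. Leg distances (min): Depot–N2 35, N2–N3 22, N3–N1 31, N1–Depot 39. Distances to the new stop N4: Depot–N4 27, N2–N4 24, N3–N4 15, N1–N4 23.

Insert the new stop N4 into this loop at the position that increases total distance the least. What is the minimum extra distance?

Insertion cost between consecutive stops i–j is d(i,N4) + d(N4,j) − d(i,j):
  between Depot and N2: 27 + 24 − 35 = 16
  between N2 and N3: 24 + 15 − 22 = 17
  between N3 and N1: 15 + 23 − 31 = 7
  between N1 and Depot: 23 + 27 − 39 = 11
Cheapest insertion is between N3 and N1, adding 7.
New total = 127 + 7 = 134.

Minimum extra distance: 7 min, inserting N4 between N3 and N1.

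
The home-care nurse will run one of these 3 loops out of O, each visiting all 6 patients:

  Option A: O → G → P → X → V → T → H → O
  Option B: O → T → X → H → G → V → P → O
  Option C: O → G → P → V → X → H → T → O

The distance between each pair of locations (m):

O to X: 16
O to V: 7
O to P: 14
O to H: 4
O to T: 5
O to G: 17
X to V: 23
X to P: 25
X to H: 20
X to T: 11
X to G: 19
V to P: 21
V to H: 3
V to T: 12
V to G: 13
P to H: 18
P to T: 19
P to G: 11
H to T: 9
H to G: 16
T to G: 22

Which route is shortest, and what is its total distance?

Option A: 17 + 11 + 25 + 23 + 12 + 9 + 4 = 101
Option B: 5 + 11 + 20 + 16 + 13 + 21 + 14 = 100
Option C: 17 + 11 + 21 + 23 + 20 + 9 + 5 = 106

100 m — Option B is the shortest.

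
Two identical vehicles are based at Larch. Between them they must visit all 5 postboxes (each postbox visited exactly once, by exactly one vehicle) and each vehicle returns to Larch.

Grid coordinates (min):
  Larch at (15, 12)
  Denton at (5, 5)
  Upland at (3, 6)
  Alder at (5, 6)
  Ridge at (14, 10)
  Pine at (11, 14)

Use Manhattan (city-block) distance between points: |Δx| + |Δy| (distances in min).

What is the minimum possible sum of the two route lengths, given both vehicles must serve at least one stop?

Check every non-empty split of the stops between the two vehicles; for each half take its own optimal tour:
  {Denton} + {Upland, Alder, Ridge, Pine}: 34 + 40 = 74
  {Upland} + {Denton, Alder, Ridge, Pine}: 36 + 38 = 74
  {Denton, Upland} + {Alder, Ridge, Pine}: 38 + 36 = 74
  {Alder} + {Denton, Upland, Ridge, Pine}: 32 + 42 = 74
  {Denton, Alder} + {Upland, Ridge, Pine}: 34 + 40 = 74
  {Upland, Alder} + {Denton, Ridge, Pine}: 36 + 38 = 74
  … (15 splits in total)
  {Ridge} + {Denton, Upland, Alder, Pine}: 6 + 42 = 48  ← best
Best: vehicle 1 Larch → Ridge → Larch = 6; vehicle 2 Larch → Denton → Upland → Alder → Pine → Larch = 42; combined 48.

Minimum combined distance: 48 min.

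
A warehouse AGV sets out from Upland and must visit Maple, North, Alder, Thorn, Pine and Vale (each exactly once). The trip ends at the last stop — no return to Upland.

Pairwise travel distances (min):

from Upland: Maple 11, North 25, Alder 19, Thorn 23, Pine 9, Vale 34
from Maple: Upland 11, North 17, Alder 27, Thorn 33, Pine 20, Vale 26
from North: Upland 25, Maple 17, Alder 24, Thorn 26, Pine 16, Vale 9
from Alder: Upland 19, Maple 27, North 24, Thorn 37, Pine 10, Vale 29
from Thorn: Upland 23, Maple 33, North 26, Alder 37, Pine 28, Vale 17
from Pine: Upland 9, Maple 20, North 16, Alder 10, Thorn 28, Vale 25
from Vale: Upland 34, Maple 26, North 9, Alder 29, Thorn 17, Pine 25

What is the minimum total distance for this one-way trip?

Minimum one-way distance = 89 min.

There are 6! = 720 possible orderings.
Upland→Maple→North→Alder→Thorn→Pine→Vale: 11+17+24+37+28+25 = 142
Upland→Maple→North→Alder→Thorn→Vale→Pine: 11+17+24+37+17+25 = 131
Upland→Maple→North→Alder→Pine→Thorn→Vale: 11+17+24+10+28+17 = 107
Upland→Maple→North→Alder→Pine→Vale→Thorn: 11+17+24+10+25+17 = 104
Upland→Maple→North→Alder→Vale→Thorn→Pine: 11+17+24+29+17+28 = 126
Upland→Maple→North→Alder→Vale→Pine→Thorn: 11+17+24+29+25+28 = 134
Upland→Maple→North→Thorn→Alder→Pine→Vale: 11+17+26+37+10+25 = 126
Upland→Maple→North→Thorn→Alder→Vale→Pine: 11+17+26+37+29+25 = 145
… (712 more)
Upland→Pine→Alder→Maple→North→Vale→Thorn: 9+10+27+17+9+17 = 89  ← best
The minimum is 89.
One shortest path: Upland → Pine → Alder → Maple → North → Vale → Thorn.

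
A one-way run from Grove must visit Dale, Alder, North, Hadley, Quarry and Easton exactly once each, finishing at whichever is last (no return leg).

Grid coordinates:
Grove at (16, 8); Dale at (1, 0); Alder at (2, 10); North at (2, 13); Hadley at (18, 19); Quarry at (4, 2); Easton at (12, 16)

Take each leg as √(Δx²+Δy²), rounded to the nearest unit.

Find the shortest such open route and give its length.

There are 6! = 720 possible orderings.
Grove - Dale - Alder - North - Hadley - Quarry - Easton: 17+10+3+17+22+16 = 85
Grove - Dale - Alder - North - Hadley - Easton - Quarry: 17+10+3+17+7+16 = 70
Grove - Dale - Alder - North - Quarry - Hadley - Easton: 17+10+3+11+22+7 = 70
Grove - Dale - Alder - North - Quarry - Easton - Hadley: 17+10+3+11+16+7 = 64
Grove - Dale - Alder - North - Easton - Hadley - Quarry: 17+10+3+10+7+22 = 69
Grove - Dale - Alder - North - Easton - Quarry - Hadley: 17+10+3+10+16+22 = 78
Grove - Dale - Alder - Hadley - North - Quarry - Easton: 17+10+18+17+11+16 = 89
Grove - Dale - Alder - Hadley - North - Easton - Quarry: 17+10+18+17+10+16 = 88
… (712 more)
Grove - Hadley - Easton - North - Alder - Quarry - Dale: 11+7+10+3+8+4 = 43  ← best
The minimum is 43.
One shortest path: Grove → Hadley → Easton → North → Alder → Quarry → Dale.

43 — the minimum one-way total.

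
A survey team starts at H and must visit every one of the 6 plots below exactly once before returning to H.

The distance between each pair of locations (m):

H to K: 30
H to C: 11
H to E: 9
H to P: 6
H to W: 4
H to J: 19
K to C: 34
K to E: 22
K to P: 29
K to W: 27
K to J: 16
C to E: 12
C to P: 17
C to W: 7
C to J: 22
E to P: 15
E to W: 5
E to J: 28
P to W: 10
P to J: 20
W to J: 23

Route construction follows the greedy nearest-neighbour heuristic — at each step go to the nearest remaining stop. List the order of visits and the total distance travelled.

At H the remaining stops are W 4, P 6, E 9, C 11, J 19, K 30; go to W.
At W the remaining stops are E 5, C 7, P 10, J 23, K 27; go to E.
At E the remaining stops are C 12, P 15, K 22, J 28; go to C.
At C the remaining stops are P 17, J 22, K 34; go to P.
At P the remaining stops are J 20, K 29; go to J.
At J the remaining stops are K 16; go to K.
Return K→H: 30.
Total = 4 + 5 + 12 + 17 + 20 + 16 + 30 = 104.

Total distance 104 m via the nearest-neighbour route H → W → E → C → P → J → K → H.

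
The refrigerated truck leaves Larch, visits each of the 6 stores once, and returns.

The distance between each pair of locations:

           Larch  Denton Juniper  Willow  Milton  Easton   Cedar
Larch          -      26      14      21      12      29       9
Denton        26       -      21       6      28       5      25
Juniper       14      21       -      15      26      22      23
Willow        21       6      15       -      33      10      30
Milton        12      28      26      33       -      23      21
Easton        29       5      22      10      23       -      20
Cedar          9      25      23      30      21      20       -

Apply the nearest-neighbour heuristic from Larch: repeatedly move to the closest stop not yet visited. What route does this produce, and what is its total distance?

93 along Larch → Cedar → Easton → Denton → Willow → Juniper → Milton → Larch.

Larch → [Cedar:9 / Milton:12 / Juniper:14 / Willow:21 / Denton:26 / Easton:29] → Cedar (9)
Cedar → [Easton:20 / Milton:21 / Juniper:23 / Denton:25 / Willow:30] → Easton (20)
Easton → [Denton:5 / Willow:10 / Juniper:22 / Milton:23] → Denton (5)
Denton → [Willow:6 / Juniper:21 / Milton:28] → Willow (6)
Willow → [Juniper:15 / Milton:33] → Juniper (15)
Juniper → [Milton:26] → Milton (26)
Return Milton→Larch: 12.
Total = 9 + 20 + 5 + 6 + 15 + 26 + 12 = 93.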